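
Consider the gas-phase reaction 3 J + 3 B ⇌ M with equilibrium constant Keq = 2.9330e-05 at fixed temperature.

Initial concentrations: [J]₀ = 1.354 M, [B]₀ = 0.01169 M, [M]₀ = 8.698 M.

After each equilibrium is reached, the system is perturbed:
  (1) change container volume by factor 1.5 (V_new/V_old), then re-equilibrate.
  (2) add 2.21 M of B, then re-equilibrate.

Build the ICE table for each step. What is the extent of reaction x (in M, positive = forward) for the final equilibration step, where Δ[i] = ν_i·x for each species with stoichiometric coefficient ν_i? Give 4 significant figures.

x = 0.3285 M

Q₀ = 2.1934e+06 vs Keq = 2.9330e-05 ⇒ Q>K, reverse
Step 1:
                  J         B         M
  I           1.354   0.01169     8.698
  C           7.092     7.092    -2.364
  E           8.446     7.104     6.334
  solve Keq expr → x = -2.364; check Q = 2.9330e-05
Then change container volume by factor 1.5 (V_new/V_old).
Step 2:
                  J         B         M
  I           5.631     4.736     4.223
  C           1.879     1.879   -0.6265
  E            7.51     6.615     3.596
  solve Keq expr → x = -0.6265; check Q = 2.9330e-05
Then add 2.21 M of B.
Step 3:
                  J         B         M
  I            7.51     8.825     3.596
  C         -0.9856   -0.9856    0.3285
  E           6.524      7.84     3.925
  solve Keq expr → x = 0.3285; check Q = 2.9330e-05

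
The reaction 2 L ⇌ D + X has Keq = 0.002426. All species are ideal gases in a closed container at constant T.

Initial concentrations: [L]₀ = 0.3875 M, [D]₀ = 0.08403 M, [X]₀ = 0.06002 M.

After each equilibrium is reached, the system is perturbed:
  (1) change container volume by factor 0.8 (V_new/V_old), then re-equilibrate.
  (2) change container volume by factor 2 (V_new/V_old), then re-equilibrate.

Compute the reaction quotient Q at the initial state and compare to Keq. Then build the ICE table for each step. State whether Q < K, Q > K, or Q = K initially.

Q₀ = 0.03359 vs Keq = 0.002426 ⇒ Q>K, reverse
Step 1:
                  L         D         X
  init       0.3875   0.08403   0.06002
  Δ         0.09114  -0.04557  -0.04557
  eq         0.4786   0.03846   0.01445
  solve Keq expr → x = -0.04557; check Q = 0.002426
Then change container volume by factor 0.8 (V_new/V_old).
Step 2:
                  L         D         X
  init       0.5983   0.04808   0.01806
  Δ               0         0         0
  eq         0.5983   0.04808   0.01806
  solve Keq expr → x = 0; check Q = 0.002426
Then change container volume by factor 2 (V_new/V_old).
Step 3:
                  L         D         X
  init       0.2991   0.02404  0.009032
  Δ               0         0         0
  eq         0.2991   0.02404  0.009032
  solve Keq expr → x = 0; check Q = 0.002426

Q₀ = 0.03359; Q > K (proceeds reverse)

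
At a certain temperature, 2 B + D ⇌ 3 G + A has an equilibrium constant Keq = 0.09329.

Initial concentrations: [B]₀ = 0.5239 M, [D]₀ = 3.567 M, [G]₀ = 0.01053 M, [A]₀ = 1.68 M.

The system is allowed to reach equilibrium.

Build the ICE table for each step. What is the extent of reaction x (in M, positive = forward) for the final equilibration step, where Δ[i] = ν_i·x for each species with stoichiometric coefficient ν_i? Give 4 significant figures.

x = 0.08959 M

Q₀ = 2.0035e-06 vs Keq = 0.09329 ⇒ Q<K, forward
Step 1:
                  B         D         G         A
  init       0.5239     3.567   0.01053      1.68
  Δ         -0.1792  -0.08959    0.2688   0.08959
  eq         0.3447     3.477    0.2793      1.77
  solve Keq expr → x = 0.08959; check Q = 0.09329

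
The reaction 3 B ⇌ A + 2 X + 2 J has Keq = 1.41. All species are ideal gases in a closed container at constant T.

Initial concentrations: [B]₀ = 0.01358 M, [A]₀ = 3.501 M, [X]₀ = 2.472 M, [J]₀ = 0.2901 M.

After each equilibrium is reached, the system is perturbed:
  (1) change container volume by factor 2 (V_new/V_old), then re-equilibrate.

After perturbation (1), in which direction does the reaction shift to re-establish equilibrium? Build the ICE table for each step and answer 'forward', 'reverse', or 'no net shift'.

Q₀ = 7.1893e+05 vs Keq = 1.41 ⇒ Q>K, reverse
Step 1:
                  B         A         X         J
  Initial   0.01358     3.501     2.472    0.2901
  Change     0.3432   -0.1144   -0.2288   -0.2288
  Equil      0.3568     3.387     2.243    0.0613
  solve Keq expr → x = -0.1144; check Q = 1.41
Then change container volume by factor 2 (V_new/V_old).
Step 2:
                  B         A         X         J
  Initial    0.1784     1.693     1.122   0.03065
  Change   -0.02562   0.00854   0.01708   0.01708
  Equil      0.1528     1.702     1.139   0.04773
  solve Keq expr → x = 0.00854; check Q = 1.41

Direction: forward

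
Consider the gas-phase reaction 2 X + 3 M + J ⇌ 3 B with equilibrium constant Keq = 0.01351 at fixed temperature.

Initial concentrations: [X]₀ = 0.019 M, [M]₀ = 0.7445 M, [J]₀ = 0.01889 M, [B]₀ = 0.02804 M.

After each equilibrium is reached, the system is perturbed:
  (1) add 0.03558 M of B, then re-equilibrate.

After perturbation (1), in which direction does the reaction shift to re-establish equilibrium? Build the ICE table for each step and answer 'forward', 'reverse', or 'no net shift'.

Q₀ = 7.834 vs Keq = 0.01351 ⇒ Q>K, reverse
Step 1:
                   X          M          J          B
  init         0.019     0.7445    0.01889    0.02804
  Δ           0.0149    0.02235   0.007449   -0.02235
  eq          0.0339     0.7668    0.02634   0.005692
  solve Keq expr → x = -0.007449; check Q = 0.01351
Then add 0.03558 M of B.
Step 2:
                   X          M          J          B
  init        0.0339     0.7668    0.02634    0.04127
  Δ          0.02138    0.03207    0.01069   -0.03207
  eq         0.05528     0.7989    0.03703   0.009203
  solve Keq expr → x = -0.01069; check Q = 0.01351

Direction: reverse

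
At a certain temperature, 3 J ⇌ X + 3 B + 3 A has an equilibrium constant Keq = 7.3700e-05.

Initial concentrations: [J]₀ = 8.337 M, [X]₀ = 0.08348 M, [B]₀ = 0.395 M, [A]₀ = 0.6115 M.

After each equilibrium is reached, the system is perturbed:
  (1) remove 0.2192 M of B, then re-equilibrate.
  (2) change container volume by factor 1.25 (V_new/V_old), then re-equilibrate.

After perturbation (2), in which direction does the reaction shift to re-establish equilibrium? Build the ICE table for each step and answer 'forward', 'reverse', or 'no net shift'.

Q₀ = 2.0302e-06 vs Keq = 7.3700e-05 ⇒ Q<K, forward
Step 1:
                    J           X           B           A
  Initial       8.337     0.08348       0.395      0.6115
  Change        -0.28     0.09335        0.28        0.28
  Equil         8.057      0.1768       0.675      0.8915
  solve Keq expr → x = 0.09335; check Q = 7.3700e-05
Then remove 0.2192 M of B.
Step 2:
                    J           X           B           A
  Initial       8.057      0.1768      0.4558      0.8915
  Change      -0.1052     0.03507      0.1052      0.1052
  Equil         7.952      0.2119       0.561      0.9967
  solve Keq expr → x = 0.03507; check Q = 7.3700e-05
Then change container volume by factor 1.25 (V_new/V_old).
Step 3:
                    J           X           B           A
  Initial       6.361      0.1695      0.4488      0.7974
  Change     -0.07378     0.02459     0.07378     0.07378
  Equil         6.288      0.1941      0.5226      0.8712
  solve Keq expr → x = 0.02459; check Q = 7.3700e-05

Direction: forward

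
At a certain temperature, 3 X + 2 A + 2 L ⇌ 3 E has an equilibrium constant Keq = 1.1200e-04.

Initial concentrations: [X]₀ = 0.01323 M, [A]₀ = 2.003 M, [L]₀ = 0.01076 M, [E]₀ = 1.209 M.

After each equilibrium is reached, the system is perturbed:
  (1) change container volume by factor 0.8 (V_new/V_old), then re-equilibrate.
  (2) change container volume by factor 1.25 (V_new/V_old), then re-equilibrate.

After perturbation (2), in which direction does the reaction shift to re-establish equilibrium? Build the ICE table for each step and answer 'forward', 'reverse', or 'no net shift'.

Q₀ = 1.6429e+09 vs Keq = 1.1200e-04 ⇒ Q>K, reverse
Step 1:
                  X         A         L         E
  Initial   0.01323     2.003   0.01076     1.209
  Change       1.12    0.7466    0.7466     -1.12
  Equil       1.133      2.75    0.7574   0.08907
  solve Keq expr → x = -0.3733; check Q = 1.1200e-04
Then change container volume by factor 0.8 (V_new/V_old).
Step 2:
                  X         A         L         E
  Initial     1.416     3.437    0.9467    0.1113
  Change   -0.03233  -0.02155  -0.02155   0.03233
  Equil       1.384     3.415    0.9252    0.1437
  solve Keq expr → x = 0.01078; check Q = 1.1200e-04
Then change container volume by factor 1.25 (V_new/V_old).
Step 3:
                  X         A         L         E
  Initial     1.107     2.732    0.7401    0.1149
  Change    0.02586   0.01724   0.01724  -0.02586
  Equil       1.133      2.75    0.7574   0.08907
  solve Keq expr → x = -0.00862; check Q = 1.1200e-04

Direction: reverse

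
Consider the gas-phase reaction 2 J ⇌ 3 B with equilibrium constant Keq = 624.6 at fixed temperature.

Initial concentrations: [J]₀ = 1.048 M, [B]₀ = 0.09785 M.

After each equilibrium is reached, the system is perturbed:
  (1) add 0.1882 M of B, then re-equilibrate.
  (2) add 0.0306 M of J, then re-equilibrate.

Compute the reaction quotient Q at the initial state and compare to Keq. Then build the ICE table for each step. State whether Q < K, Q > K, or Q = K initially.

Q₀ = 8.5302e-04 vs Keq = 624.6 ⇒ Q<K, forward
Step 1:
                  J         B
  init        1.048   0.09785
  Δ         -0.9705     1.456
  eq        0.07748     1.554
  solve Keq expr → x = 0.4853; check Q = 624.6
Then add 0.1882 M of B.
Step 2:
                  J         B
  init      0.07748     1.742
  Δ         0.01296  -0.01944
  eq        0.09045     1.722
  solve Keq expr → x = -0.006481; check Q = 624.6
Then add 0.0306 M of J.
Step 3:
                  J         B
  init        0.121     1.722
  Δ        -0.02735   0.04102
  eq         0.0937     1.763
  solve Keq expr → x = 0.01367; check Q = 624.6

Q₀ = 8.5302e-04; Q < K (proceeds forward)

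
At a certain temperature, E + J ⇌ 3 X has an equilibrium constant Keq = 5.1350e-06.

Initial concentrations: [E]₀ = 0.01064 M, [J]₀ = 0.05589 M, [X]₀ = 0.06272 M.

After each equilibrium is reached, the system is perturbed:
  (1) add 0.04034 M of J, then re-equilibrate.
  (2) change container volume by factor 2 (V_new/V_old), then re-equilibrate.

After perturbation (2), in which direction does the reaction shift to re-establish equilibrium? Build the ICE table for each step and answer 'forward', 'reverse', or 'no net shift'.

Q₀ = 0.4149 vs Keq = 5.1350e-06 ⇒ Q>K, reverse
Step 1:
                  E         J         X
  init      0.01064   0.05589   0.06272
  Δ         0.02014   0.02014  -0.06043
  eq        0.03078   0.07603  0.002291
  solve Keq expr → x = -0.02014; check Q = 5.1350e-06
Then add 0.04034 M of J.
Step 2:
                  E         J         X
  init      0.03078    0.1164  0.002291
  Δ       -1.1500e-04 -1.1500e-04 3.4501e-04
  eq        0.03067    0.1163  0.002636
  solve Keq expr → x = 1.1500e-04; check Q = 5.1350e-06
Then change container volume by factor 2 (V_new/V_old).
Step 3:
                  E         J         X
  init      0.01533   0.05813  0.001318
  Δ       -1.1246e-04 -1.1246e-04 3.3739e-04
  eq        0.01522   0.05802  0.001655
  solve Keq expr → x = 1.1246e-04; check Q = 5.1350e-06

Direction: forward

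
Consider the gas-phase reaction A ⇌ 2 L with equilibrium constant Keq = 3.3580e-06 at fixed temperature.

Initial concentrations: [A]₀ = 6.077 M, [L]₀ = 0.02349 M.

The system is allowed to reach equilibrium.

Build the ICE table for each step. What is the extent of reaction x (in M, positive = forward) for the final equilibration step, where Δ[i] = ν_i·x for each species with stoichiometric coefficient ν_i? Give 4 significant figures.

Q₀ = 9.0798e-05 vs Keq = 3.3580e-06 ⇒ Q>K, reverse
Step 1:
                    A           L
  Initial       6.077     0.02349
  Change     0.009485    -0.01897
  Equil         6.086    0.004521
  solve Keq expr → x = -0.009485; check Q = 3.3580e-06

x = -0.009485 M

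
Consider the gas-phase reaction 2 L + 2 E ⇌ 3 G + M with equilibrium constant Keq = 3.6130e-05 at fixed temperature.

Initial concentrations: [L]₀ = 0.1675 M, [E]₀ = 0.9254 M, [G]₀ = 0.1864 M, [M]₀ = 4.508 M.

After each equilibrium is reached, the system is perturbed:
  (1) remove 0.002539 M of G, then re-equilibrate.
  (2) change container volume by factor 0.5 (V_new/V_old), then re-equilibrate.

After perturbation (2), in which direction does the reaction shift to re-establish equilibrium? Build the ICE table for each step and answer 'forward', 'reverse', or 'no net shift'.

Direction: no net shift

Q₀ = 1.215 vs Keq = 3.6130e-05 ⇒ Q>K, reverse
Step 1:
                  L         E         G         M
  Initial    0.1675    0.9254    0.1864     4.508
  Change     0.1183    0.1183   -0.1774  -0.05914
  Equil      0.2858     1.044  0.008973     4.449
  solve Keq expr → x = -0.05914; check Q = 3.6130e-05
Then remove 0.002539 M of G.
Step 2:
                  L         E         G         M
  Initial    0.2858     1.044  0.006434     4.449
  Change  -0.001663 -0.001663  0.002494 8.3137e-04
  Equil      0.2841     1.042  0.008928      4.45
  solve Keq expr → x = 8.3137e-04; check Q = 3.6130e-05
Then change container volume by factor 0.5 (V_new/V_old).
Step 3:
                  L         E         G         M
  Initial    0.5682     2.084   0.01786     8.899
  Change          0         0         0         0
  Equil      0.5682     2.084   0.01786     8.899
  solve Keq expr → x = 0; check Q = 3.6130e-05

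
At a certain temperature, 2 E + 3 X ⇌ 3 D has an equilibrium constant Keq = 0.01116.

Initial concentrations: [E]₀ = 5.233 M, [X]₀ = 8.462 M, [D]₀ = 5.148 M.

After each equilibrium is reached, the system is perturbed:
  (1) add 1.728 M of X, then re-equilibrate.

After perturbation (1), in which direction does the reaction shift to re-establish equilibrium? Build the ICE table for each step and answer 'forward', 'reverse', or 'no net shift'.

Direction: forward

Q₀ = 0.008222 vs Keq = 0.01116 ⇒ Q<K, forward
Step 1:
                   E          X          D
  I            5.233      8.462      5.148
  C          -0.1715    -0.2572     0.2572
  E            5.062      8.205      5.405
  solve Keq expr → x = 0.08573; check Q = 0.01116
Then add 1.728 M of X.
Step 2:
                   E          X          D
  I            5.062      9.933      5.405
  C          -0.3434    -0.5151     0.5151
  E            4.718      9.418       5.92
  solve Keq expr → x = 0.1717; check Q = 0.01116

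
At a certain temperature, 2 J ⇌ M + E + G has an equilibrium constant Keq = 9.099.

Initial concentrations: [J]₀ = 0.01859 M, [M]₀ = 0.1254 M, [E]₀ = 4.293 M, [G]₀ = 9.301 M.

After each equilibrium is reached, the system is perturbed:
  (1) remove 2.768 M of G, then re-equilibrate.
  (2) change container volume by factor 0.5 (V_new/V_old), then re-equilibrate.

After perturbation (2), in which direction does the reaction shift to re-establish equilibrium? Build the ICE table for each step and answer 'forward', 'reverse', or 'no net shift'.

Direction: reverse

Q₀ = 1.4489e+04 vs Keq = 9.099 ⇒ Q>K, reverse
Step 1:
                  J         M         E         G
  I         0.01859    0.1254     4.293     9.301
  C          0.2231   -0.1116   -0.1116   -0.1116
  E          0.2417   0.01384     4.181     9.189
  solve Keq expr → x = -0.1116; check Q = 9.099
Then remove 2.768 M of G.
Step 2:
                  J         M         E         G
  I          0.2417   0.01384     4.181     6.421
  C       -0.008976  0.004488  0.004488  0.004488
  E          0.2327   0.01832     4.186     6.426
  solve Keq expr → x = 0.004488; check Q = 9.099
Then change container volume by factor 0.5 (V_new/V_old).
Step 3:
                  J         M         E         G
  I          0.4655   0.03665     8.372     12.85
  C         0.03141   -0.0157   -0.0157   -0.0157
  E          0.4969   0.02094     8.356     12.84
  solve Keq expr → x = -0.0157; check Q = 9.099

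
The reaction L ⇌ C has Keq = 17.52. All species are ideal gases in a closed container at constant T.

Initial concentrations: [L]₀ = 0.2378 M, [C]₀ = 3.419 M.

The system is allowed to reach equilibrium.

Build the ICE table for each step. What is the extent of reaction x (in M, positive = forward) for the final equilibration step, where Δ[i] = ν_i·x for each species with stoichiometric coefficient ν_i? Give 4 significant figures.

Q₀ = 14.38 vs Keq = 17.52 ⇒ Q<K, forward
Step 1:
                    L           C
  Initial      0.2378       3.419
  Change     -0.04035     0.04035
  Equil        0.1975       3.459
  solve Keq expr → x = 0.04035; check Q = 17.52

x = 0.04035 M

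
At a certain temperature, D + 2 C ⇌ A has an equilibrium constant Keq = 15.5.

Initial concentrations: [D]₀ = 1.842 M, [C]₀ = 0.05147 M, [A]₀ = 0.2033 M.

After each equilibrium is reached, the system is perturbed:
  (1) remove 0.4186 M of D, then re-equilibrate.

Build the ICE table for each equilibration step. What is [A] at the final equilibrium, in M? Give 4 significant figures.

Q₀ = 41.66 vs Keq = 15.5 ⇒ Q>K, reverse
Step 1:
                   D          C          A
  Initial      1.842    0.05147     0.2033
  Change     0.01474    0.02947   -0.01474
  Equil        1.857    0.08094     0.1886
  solve Keq expr → x = -0.01474; check Q = 15.5
Then remove 0.4186 M of D.
Step 2:
                   D          C          A
  Initial      1.438    0.08094     0.1886
  Change    0.004844   0.009687  -0.004844
  Equil        1.443    0.09063     0.1837
  solve Keq expr → x = -0.004844; check Q = 15.5

[A]_eq = 0.1837 M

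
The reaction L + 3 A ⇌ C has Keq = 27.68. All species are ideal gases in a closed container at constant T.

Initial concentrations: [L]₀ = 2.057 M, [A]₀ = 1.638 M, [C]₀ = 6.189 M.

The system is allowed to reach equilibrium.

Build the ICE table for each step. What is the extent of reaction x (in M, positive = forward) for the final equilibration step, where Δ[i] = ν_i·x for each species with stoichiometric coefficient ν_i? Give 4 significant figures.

x = 0.3726 M

Q₀ = 0.6846 vs Keq = 27.68 ⇒ Q<K, forward
Step 1:
                  L         A         C
  init        2.057     1.638     6.189
  Δ         -0.3726    -1.118    0.3726
  eq          1.684    0.5202     6.562
  solve Keq expr → x = 0.3726; check Q = 27.68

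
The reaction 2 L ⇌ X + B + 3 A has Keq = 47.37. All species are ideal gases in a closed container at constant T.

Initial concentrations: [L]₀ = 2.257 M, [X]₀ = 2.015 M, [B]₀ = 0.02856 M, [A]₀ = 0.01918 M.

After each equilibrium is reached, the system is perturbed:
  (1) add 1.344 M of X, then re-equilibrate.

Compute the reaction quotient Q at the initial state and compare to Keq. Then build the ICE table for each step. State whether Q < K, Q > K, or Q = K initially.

Q₀ = 7.9711e-08 vs Keq = 47.37 ⇒ Q<K, forward
Step 1:
                    L           X           B           A
  I             2.257       2.015     0.02856     0.01918
  C            -1.514       0.757       0.757       2.271
  E             0.743       2.772      0.7855        2.29
  solve Keq expr → x = 0.757; check Q = 47.37
Then add 1.344 M of X.
Step 2:
                    L           X           B           A
  I             0.743       4.116      0.7855        2.29
  C           0.07383    -0.03692    -0.03692     -0.1107
  E            0.8169       4.079      0.7486       2.179
  solve Keq expr → x = -0.03692; check Q = 47.37

Q₀ = 7.9711e-08; Q < K (proceeds forward)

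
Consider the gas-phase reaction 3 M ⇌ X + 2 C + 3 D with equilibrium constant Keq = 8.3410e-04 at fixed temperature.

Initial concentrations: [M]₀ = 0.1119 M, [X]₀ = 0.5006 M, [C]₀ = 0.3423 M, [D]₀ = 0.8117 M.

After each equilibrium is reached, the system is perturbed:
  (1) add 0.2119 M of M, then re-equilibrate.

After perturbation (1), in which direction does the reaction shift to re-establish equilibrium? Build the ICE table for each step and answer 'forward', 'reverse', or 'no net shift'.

Q₀ = 22.39 vs Keq = 8.3410e-04 ⇒ Q>K, reverse
Step 1:
                    M           X           C           D
  Initial      0.1119      0.5006      0.3423      0.8117
  Change       0.4083     -0.1361     -0.2722     -0.4083
  Equil        0.5202      0.3645     0.07007      0.4034
  solve Keq expr → x = -0.1361; check Q = 8.3410e-04
Then add 0.2119 M of M.
Step 2:
                    M           X           C           D
  Initial      0.7321      0.3645     0.07007      0.4034
  Change     -0.03584     0.01195     0.02389     0.03584
  Equil        0.6963      0.3764     0.09397      0.4392
  solve Keq expr → x = 0.01195; check Q = 8.3410e-04

Direction: forward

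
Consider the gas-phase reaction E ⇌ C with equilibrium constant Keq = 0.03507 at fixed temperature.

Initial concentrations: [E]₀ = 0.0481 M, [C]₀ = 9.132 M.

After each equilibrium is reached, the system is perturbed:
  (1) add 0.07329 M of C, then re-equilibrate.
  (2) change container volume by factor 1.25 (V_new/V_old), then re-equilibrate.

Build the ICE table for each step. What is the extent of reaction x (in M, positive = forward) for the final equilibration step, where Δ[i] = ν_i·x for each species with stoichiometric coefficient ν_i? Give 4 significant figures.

Q₀ = 189.9 vs Keq = 0.03507 ⇒ Q>K, reverse
Step 1:
                  E         C
  I          0.0481     9.132
  C           8.821    -8.821
  E           8.869     0.311
  solve Keq expr → x = -8.821; check Q = 0.03507
Then add 0.07329 M of C.
Step 2:
                  E         C
  I           8.869    0.3843
  C         0.07081  -0.07081
  E            8.94    0.3135
  solve Keq expr → x = -0.07081; check Q = 0.03507
Then change container volume by factor 1.25 (V_new/V_old).
Step 3:
                  E         C
  I           7.152    0.2508
  C               0         0
  E           7.152    0.2508
  solve Keq expr → x = 0; check Q = 0.03507

x = 0 M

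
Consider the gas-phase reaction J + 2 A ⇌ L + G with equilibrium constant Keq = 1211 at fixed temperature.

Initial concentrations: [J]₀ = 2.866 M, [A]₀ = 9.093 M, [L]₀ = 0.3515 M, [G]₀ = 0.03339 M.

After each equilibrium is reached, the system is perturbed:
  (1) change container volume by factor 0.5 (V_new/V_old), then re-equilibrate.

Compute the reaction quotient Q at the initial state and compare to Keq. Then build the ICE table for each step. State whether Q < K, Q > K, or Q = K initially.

Q₀ = 4.9528e-05; Q < K (proceeds forward)

Q₀ = 4.9528e-05 vs Keq = 1211 ⇒ Q<K, forward
Step 1:
                  J         A         L         G
  Initial     2.866     9.093    0.3515   0.03339
  Change     -2.865    -5.731     2.865     2.865
  Equil   6.8108e-04     3.362     3.217     2.899
  solve Keq expr → x = 2.865; check Q = 1211
Then change container volume by factor 0.5 (V_new/V_old).
Step 2:
                  J         A         L         G
  Initial  0.001362     6.725     6.434     5.797
  Change  -6.8065e-04 -0.001361 6.8065e-04 6.8065e-04
  Equil   6.8151e-04     6.723     6.434     5.798
  solve Keq expr → x = 6.8065e-04; check Q = 1211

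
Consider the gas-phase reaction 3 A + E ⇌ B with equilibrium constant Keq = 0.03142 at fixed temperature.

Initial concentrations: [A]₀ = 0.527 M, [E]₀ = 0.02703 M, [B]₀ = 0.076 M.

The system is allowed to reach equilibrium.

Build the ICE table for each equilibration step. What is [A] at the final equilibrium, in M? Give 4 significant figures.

[A]_eq = 0.7509 M

Q₀ = 19.21 vs Keq = 0.03142 ⇒ Q>K, reverse
Step 1:
                   A          E          B
  init         0.527    0.02703      0.076
  Δ           0.2239    0.07465   -0.07465
  eq          0.7509     0.1017   0.001353
  solve Keq expr → x = -0.07465; check Q = 0.03142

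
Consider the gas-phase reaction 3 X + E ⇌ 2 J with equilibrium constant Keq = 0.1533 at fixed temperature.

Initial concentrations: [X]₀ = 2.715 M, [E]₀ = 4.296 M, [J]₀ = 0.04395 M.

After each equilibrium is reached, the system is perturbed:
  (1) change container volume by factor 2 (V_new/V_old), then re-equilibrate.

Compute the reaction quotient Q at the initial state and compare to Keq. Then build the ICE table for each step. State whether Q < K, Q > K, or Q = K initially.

Q₀ = 2.2467e-05 vs Keq = 0.1533 ⇒ Q<K, forward
Step 1:
                   X          E          J
  init         2.715      4.296    0.04395
  Δ           -1.489    -0.4962     0.9925
  eq           1.226        3.8      1.036
  solve Keq expr → x = 0.4962; check Q = 0.1533
Then change container volume by factor 2 (V_new/V_old).
Step 2:
                   X          E          J
  init        0.6131        1.9     0.5182
  Δ           0.1877    0.06256    -0.1251
  eq          0.8008      1.962     0.3931
  solve Keq expr → x = -0.06256; check Q = 0.1533

Q₀ = 2.2467e-05; Q < K (proceeds forward)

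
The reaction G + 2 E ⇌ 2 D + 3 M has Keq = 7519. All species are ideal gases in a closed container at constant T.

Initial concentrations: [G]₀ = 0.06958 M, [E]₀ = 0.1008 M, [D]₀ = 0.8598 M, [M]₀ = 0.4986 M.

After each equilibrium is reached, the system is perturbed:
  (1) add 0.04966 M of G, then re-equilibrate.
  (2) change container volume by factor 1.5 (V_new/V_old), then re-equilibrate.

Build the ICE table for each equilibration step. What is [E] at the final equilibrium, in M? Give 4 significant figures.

Q₀ = 129.6 vs Keq = 7519 ⇒ Q<K, forward
Step 1:
                   G          E          D          M
  Initial    0.06958     0.1008     0.8598     0.4986
  Change    -0.03641   -0.07282    0.07282     0.1092
  Equil      0.03317    0.02798     0.9326     0.6078
  solve Keq expr → x = 0.03641; check Q = 7519
Then add 0.04966 M of G.
Step 2:
                   G          E          D          M
  Initial    0.08283    0.02798     0.9326     0.6078
  Change   -0.004492  -0.008984   0.008984    0.01348
  Equil      0.07834      0.019     0.9416     0.6213
  solve Keq expr → x = 0.004492; check Q = 7519
Then change container volume by factor 1.5 (V_new/V_old).
Step 3:
                   G          E          D          M
  Initial    0.05223    0.01267     0.6277     0.4142
  Change   -0.001915   -0.00383    0.00383   0.005745
  Equil      0.05031   0.008837     0.6316     0.4199
  solve Keq expr → x = 0.001915; check Q = 7519

[E]_eq = 0.008837 M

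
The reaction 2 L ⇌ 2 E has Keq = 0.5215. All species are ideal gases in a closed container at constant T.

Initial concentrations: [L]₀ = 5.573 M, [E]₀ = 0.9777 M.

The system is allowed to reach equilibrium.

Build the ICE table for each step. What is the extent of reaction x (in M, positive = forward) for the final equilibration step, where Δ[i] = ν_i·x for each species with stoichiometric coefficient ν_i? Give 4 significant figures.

Q₀ = 0.03078 vs Keq = 0.5215 ⇒ Q<K, forward
Step 1:
                    L           E
  Initial       5.573      0.9777
  Change       -1.769       1.769
  Equil         3.804       2.747
  solve Keq expr → x = 0.8846; check Q = 0.5215

x = 0.8846 M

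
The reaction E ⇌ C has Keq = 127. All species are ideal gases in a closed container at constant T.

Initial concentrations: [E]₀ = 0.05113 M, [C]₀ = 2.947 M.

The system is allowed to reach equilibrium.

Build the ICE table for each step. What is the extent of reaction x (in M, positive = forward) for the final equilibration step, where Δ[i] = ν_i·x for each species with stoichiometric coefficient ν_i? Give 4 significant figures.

x = 0.02771 M

Q₀ = 57.64 vs Keq = 127 ⇒ Q<K, forward
Step 1:
                  E         C
  I         0.05113     2.947
  C        -0.02771   0.02771
  E         0.02342     2.975
  solve Keq expr → x = 0.02771; check Q = 127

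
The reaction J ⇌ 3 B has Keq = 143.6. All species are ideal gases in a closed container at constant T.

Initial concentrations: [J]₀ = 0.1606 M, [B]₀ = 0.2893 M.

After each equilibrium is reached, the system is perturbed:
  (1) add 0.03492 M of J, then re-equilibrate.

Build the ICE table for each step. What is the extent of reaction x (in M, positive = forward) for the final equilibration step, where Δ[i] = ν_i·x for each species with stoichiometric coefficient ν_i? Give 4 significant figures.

Q₀ = 0.1508 vs Keq = 143.6 ⇒ Q<K, forward
Step 1:
                    J           B
  init         0.1606      0.2893
  Δ           -0.1575      0.4726
  eq         0.003079      0.7619
  solve Keq expr → x = 0.1575; check Q = 143.6
Then add 0.03492 M of J.
Step 2:
                    J           B
  init          0.038      0.7619
  Δ          -0.03353      0.1006
  eq         0.004467      0.8625
  solve Keq expr → x = 0.03353; check Q = 143.6

x = 0.03353 M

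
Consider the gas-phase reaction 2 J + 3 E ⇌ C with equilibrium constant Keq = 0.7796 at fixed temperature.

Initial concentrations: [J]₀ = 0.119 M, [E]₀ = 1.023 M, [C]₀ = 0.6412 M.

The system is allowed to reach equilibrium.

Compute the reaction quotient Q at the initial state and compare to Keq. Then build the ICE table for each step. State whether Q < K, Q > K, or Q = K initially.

Q₀ = 42.29; Q > K (proceeds reverse)

Q₀ = 42.29 vs Keq = 0.7796 ⇒ Q>K, reverse
Step 1:
                   J          E          C
  Initial      0.119      1.023     0.6412
  Change      0.3132     0.4699    -0.1566
  Equil       0.4322      1.493     0.4846
  solve Keq expr → x = -0.1566; check Q = 0.7796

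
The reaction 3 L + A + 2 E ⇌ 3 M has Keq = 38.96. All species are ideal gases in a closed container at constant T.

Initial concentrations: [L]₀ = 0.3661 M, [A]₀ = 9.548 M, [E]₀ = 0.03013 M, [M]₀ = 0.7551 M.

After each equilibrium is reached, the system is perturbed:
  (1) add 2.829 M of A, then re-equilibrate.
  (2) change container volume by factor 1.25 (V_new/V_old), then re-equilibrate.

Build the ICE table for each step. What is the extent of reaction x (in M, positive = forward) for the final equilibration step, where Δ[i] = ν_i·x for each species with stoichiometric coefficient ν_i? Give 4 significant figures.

Q₀ = 1012 vs Keq = 38.96 ⇒ Q>K, reverse
Step 1:
                    L           A           E           M
  init         0.3661       9.548     0.03013      0.7551
  Δ           0.09088     0.03029     0.06058    -0.09088
  eq            0.457       9.578     0.09071      0.6642
  solve Keq expr → x = -0.03029; check Q = 38.96
Then add 2.829 M of A.
Step 2:
                    L           A           E           M
  init          0.457       12.41     0.09071      0.6642
  Δ         -0.009802   -0.003267   -0.006535    0.009802
  eq           0.4472        12.4     0.08418       0.674
  solve Keq expr → x = 0.003267; check Q = 38.96
Then change container volume by factor 1.25 (V_new/V_old).
Step 3:
                    L           A           E           M
  init         0.3577       9.923     0.06734      0.5392
  Δ           0.02102    0.007007     0.01401    -0.02102
  eq           0.3788        9.93     0.08136      0.5182
  solve Keq expr → x = -0.007007; check Q = 38.96

x = -0.007007 M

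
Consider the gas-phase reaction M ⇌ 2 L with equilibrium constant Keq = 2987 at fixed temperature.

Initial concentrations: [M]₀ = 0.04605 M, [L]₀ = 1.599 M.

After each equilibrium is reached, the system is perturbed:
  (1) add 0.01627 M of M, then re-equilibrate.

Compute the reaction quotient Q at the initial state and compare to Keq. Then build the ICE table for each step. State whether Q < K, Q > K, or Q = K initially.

Q₀ = 55.52; Q < K (proceeds forward)

Q₀ = 55.52 vs Keq = 2987 ⇒ Q<K, forward
Step 1:
                    M           L
  I           0.04605       1.599
  C          -0.04509     0.09019
  E        9.5526e-04       1.689
  solve Keq expr → x = 0.04509; check Q = 2987
Then add 0.01627 M of M.
Step 2:
                    M           L
  I           0.01723       1.689
  C          -0.01623     0.03247
  E        9.9233e-04       1.722
  solve Keq expr → x = 0.01623; check Q = 2987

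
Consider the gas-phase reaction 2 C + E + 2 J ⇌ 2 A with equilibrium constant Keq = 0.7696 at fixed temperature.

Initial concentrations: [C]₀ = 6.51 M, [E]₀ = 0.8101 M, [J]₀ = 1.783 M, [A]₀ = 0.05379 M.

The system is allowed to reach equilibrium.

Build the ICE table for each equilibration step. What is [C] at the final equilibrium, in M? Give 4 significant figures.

Q₀ = 2.6509e-05 vs Keq = 0.7696 ⇒ Q<K, forward
Step 1:
                   C          E          J          A
  Initial       6.51     0.8101      1.783    0.05379
  Change      -1.198    -0.5991     -1.198      1.198
  Equil        5.312      0.211     0.5848      1.252
  solve Keq expr → x = 0.5991; check Q = 0.7696

[C]_eq = 5.312 M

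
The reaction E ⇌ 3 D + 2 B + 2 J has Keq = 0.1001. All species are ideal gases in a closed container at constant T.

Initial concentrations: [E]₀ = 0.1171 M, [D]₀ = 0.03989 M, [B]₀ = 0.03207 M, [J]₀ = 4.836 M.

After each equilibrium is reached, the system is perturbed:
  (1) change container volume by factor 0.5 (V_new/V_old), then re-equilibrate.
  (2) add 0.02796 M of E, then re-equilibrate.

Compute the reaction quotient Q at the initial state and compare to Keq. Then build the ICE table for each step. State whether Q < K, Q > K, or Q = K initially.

Q₀ = 1.3038e-05; Q < K (proceeds forward)

Q₀ = 1.3038e-05 vs Keq = 0.1001 ⇒ Q<K, forward
Step 1:
                   E          D          B          J
  Initial     0.1171    0.03989    0.03207      4.836
  Change    -0.05936     0.1781     0.1187     0.1187
  Equil      0.05774      0.218     0.1508      4.955
  solve Keq expr → x = 0.05936; check Q = 0.1001
Then change container volume by factor 0.5 (V_new/V_old).
Step 2:
                   E          D          B          J
  Initial     0.1155     0.4359     0.3016      9.909
  Change     0.07599     -0.228     -0.152     -0.152
  Equil       0.1915      0.208     0.1496      9.757
  solve Keq expr → x = -0.07599; check Q = 0.1001
Then add 0.02796 M of E.
Step 3:
                   E          D          B          J
  Initial     0.2194      0.208     0.1496      9.757
  Change   -0.001839   0.005517   0.003678   0.003678
  Equil       0.2176     0.2135     0.1533      9.761
  solve Keq expr → x = 0.001839; check Q = 0.1001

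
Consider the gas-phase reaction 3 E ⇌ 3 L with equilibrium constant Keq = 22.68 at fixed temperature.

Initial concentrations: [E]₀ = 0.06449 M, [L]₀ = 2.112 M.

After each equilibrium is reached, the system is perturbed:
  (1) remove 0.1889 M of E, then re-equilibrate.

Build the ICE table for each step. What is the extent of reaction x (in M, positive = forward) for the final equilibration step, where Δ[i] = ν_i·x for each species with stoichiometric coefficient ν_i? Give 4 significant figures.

x = -0.04653 M

Q₀ = 3.5124e+04 vs Keq = 22.68 ⇒ Q>K, reverse
Step 1:
                   E          L
  Initial    0.06449      2.112
  Change      0.5037    -0.5037
  Equil       0.5682      1.608
  solve Keq expr → x = -0.1679; check Q = 22.68
Then remove 0.1889 M of E.
Step 2:
                   E          L
  Initial     0.3793      1.608
  Change      0.1396    -0.1396
  Equil       0.5189      1.469
  solve Keq expr → x = -0.04653; check Q = 22.68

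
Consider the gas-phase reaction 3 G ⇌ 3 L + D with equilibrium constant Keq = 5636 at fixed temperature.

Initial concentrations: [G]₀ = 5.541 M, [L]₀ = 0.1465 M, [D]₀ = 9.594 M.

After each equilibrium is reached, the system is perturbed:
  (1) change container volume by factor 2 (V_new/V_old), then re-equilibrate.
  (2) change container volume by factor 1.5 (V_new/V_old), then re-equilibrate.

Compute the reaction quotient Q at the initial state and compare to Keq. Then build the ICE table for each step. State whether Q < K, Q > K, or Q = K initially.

Q₀ = 1.7732e-04 vs Keq = 5636 ⇒ Q<K, forward
Step 1:
                  G         L         D
  I           5.541    0.1465     9.594
  C          -4.905     4.905     1.635
  E          0.6357     5.052     11.23
  solve Keq expr → x = 1.635; check Q = 5636
Then change container volume by factor 2 (V_new/V_old).
Step 2:
                  G         L         D
  I          0.3178     2.526     5.615
  C        -0.05934   0.05934   0.01978
  E          0.2585     2.585     5.634
  solve Keq expr → x = 0.01978; check Q = 5636
Then change container volume by factor 1.5 (V_new/V_old).
Step 3:
                  G         L         D
  I          0.1723     1.724     3.756
  C        -0.01995   0.01995  0.006651
  E          0.1524     1.743     3.763
  solve Keq expr → x = 0.006651; check Q = 5636

Q₀ = 1.7732e-04; Q < K (proceeds forward)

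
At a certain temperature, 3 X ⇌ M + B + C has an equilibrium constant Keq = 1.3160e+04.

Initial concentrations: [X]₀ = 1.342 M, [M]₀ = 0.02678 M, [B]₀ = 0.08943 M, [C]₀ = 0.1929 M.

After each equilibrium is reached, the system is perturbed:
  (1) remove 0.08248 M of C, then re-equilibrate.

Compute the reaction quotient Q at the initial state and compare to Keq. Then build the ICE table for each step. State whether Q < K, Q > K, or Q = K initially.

Q₀ = 1.9115e-04; Q < K (proceeds forward)

Q₀ = 1.9115e-04 vs Keq = 1.3160e+04 ⇒ Q<K, forward
Step 1:
                    X           M           B           C
  init          1.342     0.02678     0.08943      0.1929
  Δ            -1.319      0.4397      0.4397      0.4397
  eq          0.02281      0.4665      0.5292      0.6326
  solve Keq expr → x = 0.4397; check Q = 1.3160e+04
Then remove 0.08248 M of C.
Step 2:
                    X           M           B           C
  init        0.02281      0.4665      0.5292      0.5502
  Δ         -0.001023  3.4110e-04  3.4110e-04  3.4110e-04
  eq          0.02179      0.4669      0.5295      0.5505
  solve Keq expr → x = 3.4110e-04; check Q = 1.3160e+04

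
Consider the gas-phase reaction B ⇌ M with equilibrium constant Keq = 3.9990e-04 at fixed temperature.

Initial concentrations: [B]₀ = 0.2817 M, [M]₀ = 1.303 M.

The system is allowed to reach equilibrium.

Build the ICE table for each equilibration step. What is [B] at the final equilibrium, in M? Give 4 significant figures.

[B]_eq = 1.584 M

Q₀ = 4.625 vs Keq = 3.9990e-04 ⇒ Q>K, reverse
Step 1:
                  B         M
  init       0.2817     1.303
  Δ           1.302    -1.302
  eq          1.584 6.3347e-04
  solve Keq expr → x = -1.302; check Q = 3.9990e-04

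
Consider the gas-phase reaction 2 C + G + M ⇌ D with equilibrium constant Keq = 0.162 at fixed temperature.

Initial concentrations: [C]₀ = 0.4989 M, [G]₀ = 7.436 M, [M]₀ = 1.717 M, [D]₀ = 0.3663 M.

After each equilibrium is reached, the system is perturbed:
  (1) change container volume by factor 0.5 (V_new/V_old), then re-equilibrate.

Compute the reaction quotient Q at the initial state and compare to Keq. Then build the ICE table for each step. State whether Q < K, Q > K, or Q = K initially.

Q₀ = 0.1153 vs Keq = 0.162 ⇒ Q<K, forward
Step 1:
                  C         G         M         D
  I          0.4989     7.436     1.717    0.3663
  C        -0.05736  -0.02868  -0.02868   0.02868
  E          0.4415     7.407     1.688     0.395
  solve Keq expr → x = 0.02868; check Q = 0.162
Then change container volume by factor 0.5 (V_new/V_old).
Step 2:
                  C         G         M         D
  I          0.8831     14.81     3.377      0.79
  C         -0.5068   -0.2534   -0.2534    0.2534
  E          0.3763     14.56     3.123     1.043
  solve Keq expr → x = 0.2534; check Q = 0.162

Q₀ = 0.1153; Q < K (proceeds forward)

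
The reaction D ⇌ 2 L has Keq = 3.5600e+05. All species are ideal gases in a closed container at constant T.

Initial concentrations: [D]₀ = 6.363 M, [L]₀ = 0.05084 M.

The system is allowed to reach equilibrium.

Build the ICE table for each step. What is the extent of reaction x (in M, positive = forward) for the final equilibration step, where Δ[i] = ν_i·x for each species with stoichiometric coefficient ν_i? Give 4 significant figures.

x = 6.363 M

Q₀ = 4.0621e-04 vs Keq = 3.5600e+05 ⇒ Q<K, forward
Step 1:
                  D         L
  init        6.363   0.05084
  Δ          -6.363     12.73
  eq      4.5849e-04     12.78
  solve Keq expr → x = 6.363; check Q = 3.5600e+05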